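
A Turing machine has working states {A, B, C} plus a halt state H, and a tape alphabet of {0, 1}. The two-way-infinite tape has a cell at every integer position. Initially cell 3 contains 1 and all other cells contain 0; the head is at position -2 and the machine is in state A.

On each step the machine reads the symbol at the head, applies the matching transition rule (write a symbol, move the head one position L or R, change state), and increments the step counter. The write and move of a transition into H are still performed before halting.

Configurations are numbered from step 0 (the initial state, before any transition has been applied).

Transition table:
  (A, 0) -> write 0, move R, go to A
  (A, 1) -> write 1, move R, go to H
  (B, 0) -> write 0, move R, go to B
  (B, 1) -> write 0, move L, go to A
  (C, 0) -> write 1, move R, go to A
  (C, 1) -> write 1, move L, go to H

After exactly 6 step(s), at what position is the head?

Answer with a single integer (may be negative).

Step 1: in state A at pos -2, read 0 -> (A,0)->write 0,move R,goto A. Now: state=A, head=-1, tape[-3..4]=00000010 (head:   ^)
Step 2: in state A at pos -1, read 0 -> (A,0)->write 0,move R,goto A. Now: state=A, head=0, tape[-3..4]=00000010 (head:    ^)
Step 3: in state A at pos 0, read 0 -> (A,0)->write 0,move R,goto A. Now: state=A, head=1, tape[-3..4]=00000010 (head:     ^)
Step 4: in state A at pos 1, read 0 -> (A,0)->write 0,move R,goto A. Now: state=A, head=2, tape[-3..4]=00000010 (head:      ^)
Step 5: in state A at pos 2, read 0 -> (A,0)->write 0,move R,goto A. Now: state=A, head=3, tape[-3..4]=00000010 (head:       ^)
Step 6: in state A at pos 3, read 1 -> (A,1)->write 1,move R,goto H. Now: state=H, head=4, tape[-3..5]=000000100 (head:        ^)

Answer: 4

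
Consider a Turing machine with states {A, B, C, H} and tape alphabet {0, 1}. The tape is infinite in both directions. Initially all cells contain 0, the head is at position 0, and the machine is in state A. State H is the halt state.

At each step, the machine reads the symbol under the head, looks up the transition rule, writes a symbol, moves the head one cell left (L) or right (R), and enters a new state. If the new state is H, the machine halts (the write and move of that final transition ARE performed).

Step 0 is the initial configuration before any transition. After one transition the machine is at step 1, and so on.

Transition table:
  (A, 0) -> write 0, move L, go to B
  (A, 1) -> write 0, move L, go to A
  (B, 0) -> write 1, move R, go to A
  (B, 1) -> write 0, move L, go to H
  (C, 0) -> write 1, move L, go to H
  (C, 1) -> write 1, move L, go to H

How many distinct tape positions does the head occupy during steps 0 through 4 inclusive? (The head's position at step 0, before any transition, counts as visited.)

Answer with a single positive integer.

Step 1: in state A at pos 0, read 0 -> (A,0)->write 0,move L,goto B. Now: state=B, head=-1, tape[-2..1]=0000 (head:  ^)
Step 2: in state B at pos -1, read 0 -> (B,0)->write 1,move R,goto A. Now: state=A, head=0, tape[-2..1]=0100 (head:   ^)
Step 3: in state A at pos 0, read 0 -> (A,0)->write 0,move L,goto B. Now: state=B, head=-1, tape[-2..1]=0100 (head:  ^)
Step 4: in state B at pos -1, read 1 -> (B,1)->write 0,move L,goto H. Now: state=H, head=-2, tape[-3..1]=00000 (head:  ^)
Head positions at steps 0..4: starting at 0, distinct positions visited = {-2, -1, 0} -> 3 position(s)

Answer: 3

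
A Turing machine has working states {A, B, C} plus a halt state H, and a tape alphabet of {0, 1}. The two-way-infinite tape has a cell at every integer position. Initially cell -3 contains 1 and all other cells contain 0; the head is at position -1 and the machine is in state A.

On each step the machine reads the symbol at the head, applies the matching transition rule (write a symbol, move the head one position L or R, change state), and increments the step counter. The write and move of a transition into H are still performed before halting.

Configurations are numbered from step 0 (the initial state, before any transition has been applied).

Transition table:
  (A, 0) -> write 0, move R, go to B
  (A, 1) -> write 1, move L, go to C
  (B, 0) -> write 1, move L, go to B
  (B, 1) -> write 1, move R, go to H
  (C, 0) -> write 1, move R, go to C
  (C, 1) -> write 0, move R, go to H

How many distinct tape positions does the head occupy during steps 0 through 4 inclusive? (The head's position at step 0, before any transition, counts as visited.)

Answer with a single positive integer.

Step 1: in state A at pos -1, read 0 -> (A,0)->write 0,move R,goto B. Now: state=B, head=0, tape[-4..1]=010000 (head:     ^)
Step 2: in state B at pos 0, read 0 -> (B,0)->write 1,move L,goto B. Now: state=B, head=-1, tape[-4..1]=010010 (head:    ^)
Step 3: in state B at pos -1, read 0 -> (B,0)->write 1,move L,goto B. Now: state=B, head=-2, tape[-4..1]=010110 (head:   ^)
Step 4: in state B at pos -2, read 0 -> (B,0)->write 1,move L,goto B. Now: state=B, head=-3, tape[-4..1]=011110 (head:  ^)
Head positions at steps 0..4: starting at -1, distinct positions visited = {-3, -2, -1, 0} -> 4 position(s)

Answer: 4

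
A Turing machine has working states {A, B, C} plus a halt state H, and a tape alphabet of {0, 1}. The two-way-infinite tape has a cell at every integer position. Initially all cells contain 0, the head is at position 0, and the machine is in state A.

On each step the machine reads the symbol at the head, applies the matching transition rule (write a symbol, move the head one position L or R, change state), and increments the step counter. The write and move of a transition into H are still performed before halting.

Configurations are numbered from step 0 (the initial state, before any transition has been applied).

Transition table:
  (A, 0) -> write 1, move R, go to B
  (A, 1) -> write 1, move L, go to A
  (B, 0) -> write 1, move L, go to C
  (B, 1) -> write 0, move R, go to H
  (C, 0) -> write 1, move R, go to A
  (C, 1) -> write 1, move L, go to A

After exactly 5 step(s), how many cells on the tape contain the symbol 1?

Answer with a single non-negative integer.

Step 1: in state A at pos 0, read 0 -> (A,0)->write 1,move R,goto B. Now: state=B, head=1, tape[-1..2]=0100 (head:   ^)
Step 2: in state B at pos 1, read 0 -> (B,0)->write 1,move L,goto C. Now: state=C, head=0, tape[-1..2]=0110 (head:  ^)
Step 3: in state C at pos 0, read 1 -> (C,1)->write 1,move L,goto A. Now: state=A, head=-1, tape[-2..2]=00110 (head:  ^)
Step 4: in state A at pos -1, read 0 -> (A,0)->write 1,move R,goto B. Now: state=B, head=0, tape[-2..2]=01110 (head:   ^)
Step 5: in state B at pos 0, read 1 -> (B,1)->write 0,move R,goto H. Now: state=H, head=1, tape[-2..2]=01010 (head:    ^)
Cells containing 1 after step 5: {-1, 1} -> 2 cell(s)

Answer: 2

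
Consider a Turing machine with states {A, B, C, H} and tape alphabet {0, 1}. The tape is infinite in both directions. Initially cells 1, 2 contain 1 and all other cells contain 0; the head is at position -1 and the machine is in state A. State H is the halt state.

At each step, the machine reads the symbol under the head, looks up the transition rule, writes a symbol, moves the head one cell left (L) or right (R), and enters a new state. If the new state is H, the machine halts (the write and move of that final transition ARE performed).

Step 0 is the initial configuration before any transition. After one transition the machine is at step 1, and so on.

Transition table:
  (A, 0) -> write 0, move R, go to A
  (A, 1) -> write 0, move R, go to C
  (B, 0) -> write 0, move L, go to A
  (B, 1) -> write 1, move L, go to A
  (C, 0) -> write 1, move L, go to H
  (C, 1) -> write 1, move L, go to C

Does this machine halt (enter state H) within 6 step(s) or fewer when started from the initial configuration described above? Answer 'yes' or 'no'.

Step 1: in state A at pos -1, read 0 -> (A,0)->write 0,move R,goto A. Now: state=A, head=0, tape[-2..3]=000110 (head:   ^)
Step 2: in state A at pos 0, read 0 -> (A,0)->write 0,move R,goto A. Now: state=A, head=1, tape[-2..3]=000110 (head:    ^)
Step 3: in state A at pos 1, read 1 -> (A,1)->write 0,move R,goto C. Now: state=C, head=2, tape[-2..3]=000010 (head:     ^)
Step 4: in state C at pos 2, read 1 -> (C,1)->write 1,move L,goto C. Now: state=C, head=1, tape[-2..3]=000010 (head:    ^)
Step 5: in state C at pos 1, read 0 -> (C,0)->write 1,move L,goto H. Now: state=H, head=0, tape[-2..3]=000110 (head:   ^)
State H reached at step 5; 5 <= 6 -> yes

Answer: yes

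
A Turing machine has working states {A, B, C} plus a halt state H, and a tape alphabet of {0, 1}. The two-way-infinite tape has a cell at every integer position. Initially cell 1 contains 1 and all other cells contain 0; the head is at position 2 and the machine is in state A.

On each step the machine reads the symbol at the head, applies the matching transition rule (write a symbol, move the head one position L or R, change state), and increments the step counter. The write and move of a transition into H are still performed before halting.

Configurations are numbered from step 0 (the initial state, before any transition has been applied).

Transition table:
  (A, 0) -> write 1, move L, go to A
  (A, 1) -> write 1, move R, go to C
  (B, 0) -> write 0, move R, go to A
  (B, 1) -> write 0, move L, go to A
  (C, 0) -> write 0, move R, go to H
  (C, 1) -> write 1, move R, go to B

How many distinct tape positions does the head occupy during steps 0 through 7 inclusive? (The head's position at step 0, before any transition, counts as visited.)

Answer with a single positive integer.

Step 1: in state A at pos 2, read 0 -> (A,0)->write 1,move L,goto A. Now: state=A, head=1, tape[0..3]=0110 (head:  ^)
Step 2: in state A at pos 1, read 1 -> (A,1)->write 1,move R,goto C. Now: state=C, head=2, tape[0..3]=0110 (head:   ^)
Step 3: in state C at pos 2, read 1 -> (C,1)->write 1,move R,goto B. Now: state=B, head=3, tape[0..4]=01100 (head:    ^)
Step 4: in state B at pos 3, read 0 -> (B,0)->write 0,move R,goto A. Now: state=A, head=4, tape[0..5]=011000 (head:     ^)
Step 5: in state A at pos 4, read 0 -> (A,0)->write 1,move L,goto A. Now: state=A, head=3, tape[0..5]=011010 (head:    ^)
Step 6: in state A at pos 3, read 0 -> (A,0)->write 1,move L,goto A. Now: state=A, head=2, tape[0..5]=011110 (head:   ^)
Step 7: in state A at pos 2, read 1 -> (A,1)->write 1,move R,goto C. Now: state=C, head=3, tape[0..5]=011110 (head:    ^)
Head positions at steps 0..7: starting at 2, distinct positions visited = {1, 2, 3, 4} -> 4 position(s)

Answer: 4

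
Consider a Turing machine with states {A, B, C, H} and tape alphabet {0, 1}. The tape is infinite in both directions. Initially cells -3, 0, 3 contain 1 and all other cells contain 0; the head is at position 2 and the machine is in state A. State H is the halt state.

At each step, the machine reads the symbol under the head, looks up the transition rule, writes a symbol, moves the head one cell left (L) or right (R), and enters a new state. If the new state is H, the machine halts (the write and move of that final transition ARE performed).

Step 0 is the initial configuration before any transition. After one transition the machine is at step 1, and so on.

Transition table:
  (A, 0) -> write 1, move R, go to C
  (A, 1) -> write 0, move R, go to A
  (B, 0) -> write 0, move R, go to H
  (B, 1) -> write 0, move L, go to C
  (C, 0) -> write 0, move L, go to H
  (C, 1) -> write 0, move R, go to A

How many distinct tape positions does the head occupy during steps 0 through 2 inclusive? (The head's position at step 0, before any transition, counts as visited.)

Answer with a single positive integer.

Step 1: in state A at pos 2, read 0 -> (A,0)->write 1,move R,goto C. Now: state=C, head=3, tape[-4..4]=010010110 (head:        ^)
Step 2: in state C at pos 3, read 1 -> (C,1)->write 0,move R,goto A. Now: state=A, head=4, tape[-4..5]=0100101000 (head:         ^)
Head positions at steps 0..2: starting at 2, distinct positions visited = {2, 3, 4} -> 3 position(s)

Answer: 3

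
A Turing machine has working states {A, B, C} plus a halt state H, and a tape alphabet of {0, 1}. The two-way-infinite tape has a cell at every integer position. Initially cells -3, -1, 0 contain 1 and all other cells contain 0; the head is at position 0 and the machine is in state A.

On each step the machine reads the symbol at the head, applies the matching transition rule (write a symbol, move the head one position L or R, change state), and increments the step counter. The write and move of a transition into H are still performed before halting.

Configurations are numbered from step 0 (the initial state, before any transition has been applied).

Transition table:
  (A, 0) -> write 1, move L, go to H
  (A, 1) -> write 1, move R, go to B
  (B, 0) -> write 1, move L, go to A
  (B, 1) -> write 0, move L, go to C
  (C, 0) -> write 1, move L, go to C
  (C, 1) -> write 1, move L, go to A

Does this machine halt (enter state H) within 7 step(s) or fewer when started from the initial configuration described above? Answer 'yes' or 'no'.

Step 1: in state A at pos 0, read 1 -> (A,1)->write 1,move R,goto B. Now: state=B, head=1, tape[-4..2]=0101100 (head:      ^)
Step 2: in state B at pos 1, read 0 -> (B,0)->write 1,move L,goto A. Now: state=A, head=0, tape[-4..2]=0101110 (head:     ^)
Step 3: in state A at pos 0, read 1 -> (A,1)->write 1,move R,goto B. Now: state=B, head=1, tape[-4..2]=0101110 (head:      ^)
Step 4: in state B at pos 1, read 1 -> (B,1)->write 0,move L,goto C. Now: state=C, head=0, tape[-4..2]=0101100 (head:     ^)
Step 5: in state C at pos 0, read 1 -> (C,1)->write 1,move L,goto A. Now: state=A, head=-1, tape[-4..2]=0101100 (head:    ^)
Step 6: in state A at pos -1, read 1 -> (A,1)->write 1,move R,goto B. Now: state=B, head=0, tape[-4..2]=0101100 (head:     ^)
Step 7: in state B at pos 0, read 1 -> (B,1)->write 0,move L,goto C. Now: state=C, head=-1, tape[-4..2]=0101000 (head:    ^)
After 7 step(s): state = C (not H) -> not halted within 7 -> no

Answer: no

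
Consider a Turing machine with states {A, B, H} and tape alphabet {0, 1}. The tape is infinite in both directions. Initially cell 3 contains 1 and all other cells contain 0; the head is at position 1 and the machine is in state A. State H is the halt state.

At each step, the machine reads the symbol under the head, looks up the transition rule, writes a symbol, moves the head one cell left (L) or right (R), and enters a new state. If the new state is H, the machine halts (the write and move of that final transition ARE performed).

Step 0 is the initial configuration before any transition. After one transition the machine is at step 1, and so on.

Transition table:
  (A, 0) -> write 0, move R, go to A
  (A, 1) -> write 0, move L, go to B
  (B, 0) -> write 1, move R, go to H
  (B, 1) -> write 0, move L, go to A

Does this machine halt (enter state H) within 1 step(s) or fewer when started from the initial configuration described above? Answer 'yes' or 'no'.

Answer: no

Derivation:
Step 1: in state A at pos 1, read 0 -> (A,0)->write 0,move R,goto A. Now: state=A, head=2, tape[0..4]=00010 (head:   ^)
After 1 step(s): state = A (not H) -> not halted within 1 -> no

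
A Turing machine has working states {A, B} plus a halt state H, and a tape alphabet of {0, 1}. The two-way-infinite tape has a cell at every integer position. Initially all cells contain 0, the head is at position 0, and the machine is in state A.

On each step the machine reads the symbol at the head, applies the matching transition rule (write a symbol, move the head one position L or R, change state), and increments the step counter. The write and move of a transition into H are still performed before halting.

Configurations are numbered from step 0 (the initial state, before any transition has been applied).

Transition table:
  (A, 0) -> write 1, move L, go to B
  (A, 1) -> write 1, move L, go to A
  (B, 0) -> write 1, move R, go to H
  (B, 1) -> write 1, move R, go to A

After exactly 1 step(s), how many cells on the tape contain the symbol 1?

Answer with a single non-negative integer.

Answer: 1

Derivation:
Step 1: in state A at pos 0, read 0 -> (A,0)->write 1,move L,goto B. Now: state=B, head=-1, tape[-2..1]=0010 (head:  ^)
Cells containing 1 after step 1: {0} -> 1 cell(s)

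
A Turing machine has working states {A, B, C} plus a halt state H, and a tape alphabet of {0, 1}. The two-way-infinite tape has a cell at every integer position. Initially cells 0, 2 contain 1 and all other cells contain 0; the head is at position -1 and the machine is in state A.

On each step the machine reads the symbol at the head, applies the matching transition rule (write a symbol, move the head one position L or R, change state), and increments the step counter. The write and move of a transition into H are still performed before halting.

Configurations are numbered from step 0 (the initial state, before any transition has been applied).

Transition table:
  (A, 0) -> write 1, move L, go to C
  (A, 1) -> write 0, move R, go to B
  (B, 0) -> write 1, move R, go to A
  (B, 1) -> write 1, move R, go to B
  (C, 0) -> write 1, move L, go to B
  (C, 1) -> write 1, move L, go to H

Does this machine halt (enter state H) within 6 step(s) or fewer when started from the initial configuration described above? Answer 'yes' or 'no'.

Answer: no

Derivation:
Step 1: in state A at pos -1, read 0 -> (A,0)->write 1,move L,goto C. Now: state=C, head=-2, tape[-3..3]=0011010 (head:  ^)
Step 2: in state C at pos -2, read 0 -> (C,0)->write 1,move L,goto B. Now: state=B, head=-3, tape[-4..3]=00111010 (head:  ^)
Step 3: in state B at pos -3, read 0 -> (B,0)->write 1,move R,goto A. Now: state=A, head=-2, tape[-4..3]=01111010 (head:   ^)
Step 4: in state A at pos -2, read 1 -> (A,1)->write 0,move R,goto B. Now: state=B, head=-1, tape[-4..3]=01011010 (head:    ^)
Step 5: in state B at pos -1, read 1 -> (B,1)->write 1,move R,goto B. Now: state=B, head=0, tape[-4..3]=01011010 (head:     ^)
Step 6: in state B at pos 0, read 1 -> (B,1)->write 1,move R,goto B. Now: state=B, head=1, tape[-4..3]=01011010 (head:      ^)
After 6 step(s): state = B (not H) -> not halted within 6 -> no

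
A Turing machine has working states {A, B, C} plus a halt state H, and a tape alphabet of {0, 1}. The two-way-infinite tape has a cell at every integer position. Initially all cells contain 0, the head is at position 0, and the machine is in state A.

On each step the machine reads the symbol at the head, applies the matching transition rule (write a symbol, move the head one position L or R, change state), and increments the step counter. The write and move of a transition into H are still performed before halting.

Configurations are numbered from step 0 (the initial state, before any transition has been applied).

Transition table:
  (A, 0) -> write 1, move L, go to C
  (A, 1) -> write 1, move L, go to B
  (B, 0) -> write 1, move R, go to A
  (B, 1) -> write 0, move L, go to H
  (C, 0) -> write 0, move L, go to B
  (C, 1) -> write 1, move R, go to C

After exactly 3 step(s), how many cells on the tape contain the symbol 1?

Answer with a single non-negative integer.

Answer: 2

Derivation:
Step 1: in state A at pos 0, read 0 -> (A,0)->write 1,move L,goto C. Now: state=C, head=-1, tape[-2..1]=0010 (head:  ^)
Step 2: in state C at pos -1, read 0 -> (C,0)->write 0,move L,goto B. Now: state=B, head=-2, tape[-3..1]=00010 (head:  ^)
Step 3: in state B at pos -2, read 0 -> (B,0)->write 1,move R,goto A. Now: state=A, head=-1, tape[-3..1]=01010 (head:   ^)
Cells containing 1 after step 3: {-2, 0} -> 2 cell(s)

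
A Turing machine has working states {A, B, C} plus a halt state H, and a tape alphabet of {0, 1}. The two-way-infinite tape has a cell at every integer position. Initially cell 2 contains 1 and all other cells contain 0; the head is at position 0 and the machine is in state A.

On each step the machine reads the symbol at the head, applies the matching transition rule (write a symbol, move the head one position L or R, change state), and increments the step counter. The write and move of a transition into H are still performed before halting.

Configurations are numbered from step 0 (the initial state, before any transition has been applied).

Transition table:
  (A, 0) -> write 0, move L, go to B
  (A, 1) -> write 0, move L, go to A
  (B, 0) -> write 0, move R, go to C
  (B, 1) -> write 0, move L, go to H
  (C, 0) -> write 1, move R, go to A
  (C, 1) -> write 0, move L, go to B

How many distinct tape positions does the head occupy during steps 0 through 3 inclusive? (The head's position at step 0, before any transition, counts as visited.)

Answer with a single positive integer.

Step 1: in state A at pos 0, read 0 -> (A,0)->write 0,move L,goto B. Now: state=B, head=-1, tape[-2..3]=000010 (head:  ^)
Step 2: in state B at pos -1, read 0 -> (B,0)->write 0,move R,goto C. Now: state=C, head=0, tape[-2..3]=000010 (head:   ^)
Step 3: in state C at pos 0, read 0 -> (C,0)->write 1,move R,goto A. Now: state=A, head=1, tape[-2..3]=001010 (head:    ^)
Head positions at steps 0..3: starting at 0, distinct positions visited = {-1, 0, 1} -> 3 position(s)

Answer: 3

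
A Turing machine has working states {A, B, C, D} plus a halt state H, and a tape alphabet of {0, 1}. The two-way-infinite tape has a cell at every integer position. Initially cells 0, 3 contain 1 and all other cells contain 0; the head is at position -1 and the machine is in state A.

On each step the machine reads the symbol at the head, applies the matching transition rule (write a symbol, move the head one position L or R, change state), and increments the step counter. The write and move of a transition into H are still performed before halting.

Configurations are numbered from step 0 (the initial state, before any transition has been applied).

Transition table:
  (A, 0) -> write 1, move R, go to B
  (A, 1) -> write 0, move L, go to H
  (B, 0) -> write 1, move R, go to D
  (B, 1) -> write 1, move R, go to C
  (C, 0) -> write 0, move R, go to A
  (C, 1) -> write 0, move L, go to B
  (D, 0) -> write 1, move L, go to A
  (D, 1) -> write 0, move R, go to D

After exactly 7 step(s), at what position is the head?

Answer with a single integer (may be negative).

Step 1: in state A at pos -1, read 0 -> (A,0)->write 1,move R,goto B. Now: state=B, head=0, tape[-2..4]=0110010 (head:   ^)
Step 2: in state B at pos 0, read 1 -> (B,1)->write 1,move R,goto C. Now: state=C, head=1, tape[-2..4]=0110010 (head:    ^)
Step 3: in state C at pos 1, read 0 -> (C,0)->write 0,move R,goto A. Now: state=A, head=2, tape[-2..4]=0110010 (head:     ^)
Step 4: in state A at pos 2, read 0 -> (A,0)->write 1,move R,goto B. Now: state=B, head=3, tape[-2..4]=0110110 (head:      ^)
Step 5: in state B at pos 3, read 1 -> (B,1)->write 1,move R,goto C. Now: state=C, head=4, tape[-2..5]=01101100 (head:       ^)
Step 6: in state C at pos 4, read 0 -> (C,0)->write 0,move R,goto A. Now: state=A, head=5, tape[-2..6]=011011000 (head:        ^)
Step 7: in state A at pos 5, read 0 -> (A,0)->write 1,move R,goto B. Now: state=B, head=6, tape[-2..7]=0110110100 (head:         ^)

Answer: 6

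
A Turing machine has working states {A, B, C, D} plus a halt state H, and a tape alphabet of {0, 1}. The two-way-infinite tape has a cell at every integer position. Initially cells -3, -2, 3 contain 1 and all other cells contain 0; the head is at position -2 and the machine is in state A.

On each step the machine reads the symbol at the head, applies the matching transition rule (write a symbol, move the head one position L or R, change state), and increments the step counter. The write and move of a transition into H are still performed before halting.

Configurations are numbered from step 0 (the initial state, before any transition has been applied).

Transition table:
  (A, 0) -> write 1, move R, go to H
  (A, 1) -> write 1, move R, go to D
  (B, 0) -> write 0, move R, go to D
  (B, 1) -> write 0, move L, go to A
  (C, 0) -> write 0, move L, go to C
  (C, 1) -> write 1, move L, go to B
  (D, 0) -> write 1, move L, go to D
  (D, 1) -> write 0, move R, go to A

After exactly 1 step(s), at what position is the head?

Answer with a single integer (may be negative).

Answer: -1

Derivation:
Step 1: in state A at pos -2, read 1 -> (A,1)->write 1,move R,goto D. Now: state=D, head=-1, tape[-4..4]=011000010 (head:    ^)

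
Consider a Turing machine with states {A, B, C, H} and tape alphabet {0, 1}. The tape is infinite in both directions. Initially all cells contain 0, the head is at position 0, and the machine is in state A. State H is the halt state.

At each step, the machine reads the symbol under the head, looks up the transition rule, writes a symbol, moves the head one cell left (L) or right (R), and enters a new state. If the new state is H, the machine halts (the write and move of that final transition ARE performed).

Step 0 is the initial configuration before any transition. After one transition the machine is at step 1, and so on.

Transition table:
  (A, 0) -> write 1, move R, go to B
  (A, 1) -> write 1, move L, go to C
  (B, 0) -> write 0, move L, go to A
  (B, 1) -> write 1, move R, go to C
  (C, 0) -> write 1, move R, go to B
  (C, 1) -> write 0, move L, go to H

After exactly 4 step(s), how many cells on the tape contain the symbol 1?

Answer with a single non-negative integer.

Answer: 2

Derivation:
Step 1: in state A at pos 0, read 0 -> (A,0)->write 1,move R,goto B. Now: state=B, head=1, tape[-1..2]=0100 (head:   ^)
Step 2: in state B at pos 1, read 0 -> (B,0)->write 0,move L,goto A. Now: state=A, head=0, tape[-1..2]=0100 (head:  ^)
Step 3: in state A at pos 0, read 1 -> (A,1)->write 1,move L,goto C. Now: state=C, head=-1, tape[-2..2]=00100 (head:  ^)
Step 4: in state C at pos -1, read 0 -> (C,0)->write 1,move R,goto B. Now: state=B, head=0, tape[-2..2]=01100 (head:   ^)
Cells containing 1 after step 4: {-1, 0} -> 2 cell(s)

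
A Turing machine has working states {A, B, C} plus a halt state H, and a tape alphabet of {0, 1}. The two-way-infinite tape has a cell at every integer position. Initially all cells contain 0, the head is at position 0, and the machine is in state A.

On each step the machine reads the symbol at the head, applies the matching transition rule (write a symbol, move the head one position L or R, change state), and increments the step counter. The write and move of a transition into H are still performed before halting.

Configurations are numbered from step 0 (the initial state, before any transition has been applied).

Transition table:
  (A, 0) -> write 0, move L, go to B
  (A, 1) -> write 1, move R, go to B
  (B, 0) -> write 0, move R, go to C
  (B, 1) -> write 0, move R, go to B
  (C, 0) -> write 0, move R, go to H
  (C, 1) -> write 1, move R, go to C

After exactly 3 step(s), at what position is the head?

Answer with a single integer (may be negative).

Step 1: in state A at pos 0, read 0 -> (A,0)->write 0,move L,goto B. Now: state=B, head=-1, tape[-2..1]=0000 (head:  ^)
Step 2: in state B at pos -1, read 0 -> (B,0)->write 0,move R,goto C. Now: state=C, head=0, tape[-2..1]=0000 (head:   ^)
Step 3: in state C at pos 0, read 0 -> (C,0)->write 0,move R,goto H. Now: state=H, head=1, tape[-2..2]=00000 (head:    ^)

Answer: 1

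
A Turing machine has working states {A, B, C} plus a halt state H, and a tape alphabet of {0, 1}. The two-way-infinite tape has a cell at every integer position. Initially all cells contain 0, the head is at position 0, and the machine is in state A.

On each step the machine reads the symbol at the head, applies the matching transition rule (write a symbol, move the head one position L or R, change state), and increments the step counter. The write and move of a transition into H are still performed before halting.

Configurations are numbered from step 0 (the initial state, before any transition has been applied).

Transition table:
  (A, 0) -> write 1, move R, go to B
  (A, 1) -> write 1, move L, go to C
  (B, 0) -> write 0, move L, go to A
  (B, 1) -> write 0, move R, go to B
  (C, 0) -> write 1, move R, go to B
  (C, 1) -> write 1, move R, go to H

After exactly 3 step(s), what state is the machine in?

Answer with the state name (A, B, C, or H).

Step 1: in state A at pos 0, read 0 -> (A,0)->write 1,move R,goto B. Now: state=B, head=1, tape[-1..2]=0100 (head:   ^)
Step 2: in state B at pos 1, read 0 -> (B,0)->write 0,move L,goto A. Now: state=A, head=0, tape[-1..2]=0100 (head:  ^)
Step 3: in state A at pos 0, read 1 -> (A,1)->write 1,move L,goto C. Now: state=C, head=-1, tape[-2..2]=00100 (head:  ^)

Answer: C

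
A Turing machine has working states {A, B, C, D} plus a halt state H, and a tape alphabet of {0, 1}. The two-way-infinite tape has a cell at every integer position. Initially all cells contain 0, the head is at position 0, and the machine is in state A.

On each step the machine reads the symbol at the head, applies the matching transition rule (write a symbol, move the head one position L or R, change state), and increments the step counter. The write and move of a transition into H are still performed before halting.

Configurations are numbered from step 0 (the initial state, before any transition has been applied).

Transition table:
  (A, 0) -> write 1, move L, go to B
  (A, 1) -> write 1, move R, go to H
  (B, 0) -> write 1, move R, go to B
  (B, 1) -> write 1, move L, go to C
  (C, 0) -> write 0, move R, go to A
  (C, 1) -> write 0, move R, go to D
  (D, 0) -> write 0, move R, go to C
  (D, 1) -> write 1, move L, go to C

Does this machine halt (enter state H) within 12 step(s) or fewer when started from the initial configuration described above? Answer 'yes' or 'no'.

Step 1: in state A at pos 0, read 0 -> (A,0)->write 1,move L,goto B. Now: state=B, head=-1, tape[-2..1]=0010 (head:  ^)
Step 2: in state B at pos -1, read 0 -> (B,0)->write 1,move R,goto B. Now: state=B, head=0, tape[-2..1]=0110 (head:   ^)
Step 3: in state B at pos 0, read 1 -> (B,1)->write 1,move L,goto C. Now: state=C, head=-1, tape[-2..1]=0110 (head:  ^)
Step 4: in state C at pos -1, read 1 -> (C,1)->write 0,move R,goto D. Now: state=D, head=0, tape[-2..1]=0010 (head:   ^)
Step 5: in state D at pos 0, read 1 -> (D,1)->write 1,move L,goto C. Now: state=C, head=-1, tape[-2..1]=0010 (head:  ^)
Step 6: in state C at pos -1, read 0 -> (C,0)->write 0,move R,goto A. Now: state=A, head=0, tape[-2..1]=0010 (head:   ^)
Step 7: in state A at pos 0, read 1 -> (A,1)->write 1,move R,goto H. Now: state=H, head=1, tape[-2..2]=00100 (head:    ^)
State H reached at step 7; 7 <= 12 -> yes

Answer: yes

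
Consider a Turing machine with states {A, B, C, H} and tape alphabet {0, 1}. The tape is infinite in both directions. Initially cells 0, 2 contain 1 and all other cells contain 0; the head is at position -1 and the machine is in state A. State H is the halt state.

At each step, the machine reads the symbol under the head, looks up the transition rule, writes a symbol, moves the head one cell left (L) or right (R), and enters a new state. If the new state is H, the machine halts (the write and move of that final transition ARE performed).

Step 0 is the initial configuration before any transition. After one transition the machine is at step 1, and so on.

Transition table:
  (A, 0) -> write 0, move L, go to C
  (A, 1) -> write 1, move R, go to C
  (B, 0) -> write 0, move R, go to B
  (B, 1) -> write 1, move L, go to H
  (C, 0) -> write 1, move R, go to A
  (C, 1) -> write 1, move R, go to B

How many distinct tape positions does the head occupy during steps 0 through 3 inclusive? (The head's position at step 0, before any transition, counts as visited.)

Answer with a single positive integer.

Step 1: in state A at pos -1, read 0 -> (A,0)->write 0,move L,goto C. Now: state=C, head=-2, tape[-3..3]=0001010 (head:  ^)
Step 2: in state C at pos -2, read 0 -> (C,0)->write 1,move R,goto A. Now: state=A, head=-1, tape[-3..3]=0101010 (head:   ^)
Step 3: in state A at pos -1, read 0 -> (A,0)->write 0,move L,goto C. Now: state=C, head=-2, tape[-3..3]=0101010 (head:  ^)
Head positions at steps 0..3: starting at -1, distinct positions visited = {-2, -1} -> 2 position(s)

Answer: 2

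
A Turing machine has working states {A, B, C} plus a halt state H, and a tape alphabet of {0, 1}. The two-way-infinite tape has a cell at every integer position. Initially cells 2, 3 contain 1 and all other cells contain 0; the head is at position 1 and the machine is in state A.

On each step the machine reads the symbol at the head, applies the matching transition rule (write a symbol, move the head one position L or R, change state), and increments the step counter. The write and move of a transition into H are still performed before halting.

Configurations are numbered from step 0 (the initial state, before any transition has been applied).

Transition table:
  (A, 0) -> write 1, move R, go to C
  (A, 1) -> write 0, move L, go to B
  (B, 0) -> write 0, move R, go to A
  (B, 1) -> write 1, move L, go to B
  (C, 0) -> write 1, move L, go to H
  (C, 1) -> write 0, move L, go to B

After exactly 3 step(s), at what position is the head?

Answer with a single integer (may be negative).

Answer: 0

Derivation:
Step 1: in state A at pos 1, read 0 -> (A,0)->write 1,move R,goto C. Now: state=C, head=2, tape[0..4]=01110 (head:   ^)
Step 2: in state C at pos 2, read 1 -> (C,1)->write 0,move L,goto B. Now: state=B, head=1, tape[0..4]=01010 (head:  ^)
Step 3: in state B at pos 1, read 1 -> (B,1)->write 1,move L,goto B. Now: state=B, head=0, tape[-1..4]=001010 (head:  ^)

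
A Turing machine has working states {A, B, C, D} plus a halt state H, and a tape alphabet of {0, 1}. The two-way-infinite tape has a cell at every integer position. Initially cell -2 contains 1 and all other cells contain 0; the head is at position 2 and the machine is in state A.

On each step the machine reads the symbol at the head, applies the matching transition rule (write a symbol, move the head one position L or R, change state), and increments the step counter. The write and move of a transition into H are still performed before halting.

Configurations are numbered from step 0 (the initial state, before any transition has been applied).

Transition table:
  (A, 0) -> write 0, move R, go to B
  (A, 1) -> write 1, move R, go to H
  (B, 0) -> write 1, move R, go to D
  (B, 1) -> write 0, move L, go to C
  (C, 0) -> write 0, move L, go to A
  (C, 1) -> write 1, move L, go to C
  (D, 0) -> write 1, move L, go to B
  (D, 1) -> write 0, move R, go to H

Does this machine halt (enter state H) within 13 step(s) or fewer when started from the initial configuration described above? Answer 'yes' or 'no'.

Step 1: in state A at pos 2, read 0 -> (A,0)->write 0,move R,goto B. Now: state=B, head=3, tape[-3..4]=01000000 (head:       ^)
Step 2: in state B at pos 3, read 0 -> (B,0)->write 1,move R,goto D. Now: state=D, head=4, tape[-3..5]=010000100 (head:        ^)
Step 3: in state D at pos 4, read 0 -> (D,0)->write 1,move L,goto B. Now: state=B, head=3, tape[-3..5]=010000110 (head:       ^)
Step 4: in state B at pos 3, read 1 -> (B,1)->write 0,move L,goto C. Now: state=C, head=2, tape[-3..5]=010000010 (head:      ^)
Step 5: in state C at pos 2, read 0 -> (C,0)->write 0,move L,goto A. Now: state=A, head=1, tape[-3..5]=010000010 (head:     ^)
Step 6: in state A at pos 1, read 0 -> (A,0)->write 0,move R,goto B. Now: state=B, head=2, tape[-3..5]=010000010 (head:      ^)
Step 7: in state B at pos 2, read 0 -> (B,0)->write 1,move R,goto D. Now: state=D, head=3, tape[-3..5]=010001010 (head:       ^)
Step 8: in state D at pos 3, read 0 -> (D,0)->write 1,move L,goto B. Now: state=B, head=2, tape[-3..5]=010001110 (head:      ^)
Step 9: in state B at pos 2, read 1 -> (B,1)->write 0,move L,goto C. Now: state=C, head=1, tape[-3..5]=010000110 (head:     ^)
Step 10: in state C at pos 1, read 0 -> (C,0)->write 0,move L,goto A. Now: state=A, head=0, tape[-3..5]=010000110 (head:    ^)
Step 11: in state A at pos 0, read 0 -> (A,0)->write 0,move R,goto B. Now: state=B, head=1, tape[-3..5]=010000110 (head:     ^)
Step 12: in state B at pos 1, read 0 -> (B,0)->write 1,move R,goto D. Now: state=D, head=2, tape[-3..5]=010010110 (head:      ^)
Step 13: in state D at pos 2, read 0 -> (D,0)->write 1,move L,goto B. Now: state=B, head=1, tape[-3..5]=010011110 (head:     ^)
After 13 step(s): state = B (not H) -> not halted within 13 -> no

Answer: no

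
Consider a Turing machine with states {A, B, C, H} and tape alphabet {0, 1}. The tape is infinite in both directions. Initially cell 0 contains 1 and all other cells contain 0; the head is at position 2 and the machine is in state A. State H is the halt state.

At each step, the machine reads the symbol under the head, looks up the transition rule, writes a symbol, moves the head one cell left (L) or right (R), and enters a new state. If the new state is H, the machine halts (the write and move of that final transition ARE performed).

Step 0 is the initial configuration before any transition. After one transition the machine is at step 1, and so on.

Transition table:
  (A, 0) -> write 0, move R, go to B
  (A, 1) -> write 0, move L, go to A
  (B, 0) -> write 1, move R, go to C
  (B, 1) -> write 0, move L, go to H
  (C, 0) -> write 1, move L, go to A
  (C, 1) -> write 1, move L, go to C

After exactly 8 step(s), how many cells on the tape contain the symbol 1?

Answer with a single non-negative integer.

Answer: 3

Derivation:
Step 1: in state A at pos 2, read 0 -> (A,0)->write 0,move R,goto B. Now: state=B, head=3, tape[-1..4]=010000 (head:     ^)
Step 2: in state B at pos 3, read 0 -> (B,0)->write 1,move R,goto C. Now: state=C, head=4, tape[-1..5]=0100100 (head:      ^)
Step 3: in state C at pos 4, read 0 -> (C,0)->write 1,move L,goto A. Now: state=A, head=3, tape[-1..5]=0100110 (head:     ^)
Step 4: in state A at pos 3, read 1 -> (A,1)->write 0,move L,goto A. Now: state=A, head=2, tape[-1..5]=0100010 (head:    ^)
Step 5: in state A at pos 2, read 0 -> (A,0)->write 0,move R,goto B. Now: state=B, head=3, tape[-1..5]=0100010 (head:     ^)
Step 6: in state B at pos 3, read 0 -> (B,0)->write 1,move R,goto C. Now: state=C, head=4, tape[-1..5]=0100110 (head:      ^)
Step 7: in state C at pos 4, read 1 -> (C,1)->write 1,move L,goto C. Now: state=C, head=3, tape[-1..5]=0100110 (head:     ^)
Step 8: in state C at pos 3, read 1 -> (C,1)->write 1,move L,goto C. Now: state=C, head=2, tape[-1..5]=0100110 (head:    ^)
Cells containing 1 after step 8: {0, 3, 4} -> 3 cell(s)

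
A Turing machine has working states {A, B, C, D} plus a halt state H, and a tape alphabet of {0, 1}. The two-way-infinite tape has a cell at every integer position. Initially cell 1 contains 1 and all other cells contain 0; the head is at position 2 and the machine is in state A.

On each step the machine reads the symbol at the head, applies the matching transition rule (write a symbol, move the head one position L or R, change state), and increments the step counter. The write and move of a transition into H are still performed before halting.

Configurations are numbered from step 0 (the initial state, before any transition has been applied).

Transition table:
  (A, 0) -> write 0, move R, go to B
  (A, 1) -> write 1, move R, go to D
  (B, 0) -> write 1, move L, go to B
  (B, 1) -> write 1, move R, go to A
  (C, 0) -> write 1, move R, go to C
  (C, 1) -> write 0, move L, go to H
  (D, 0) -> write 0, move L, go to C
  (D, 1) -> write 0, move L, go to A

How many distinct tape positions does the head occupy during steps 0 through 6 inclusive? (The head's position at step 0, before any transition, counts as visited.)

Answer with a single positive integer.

Answer: 3

Derivation:
Step 1: in state A at pos 2, read 0 -> (A,0)->write 0,move R,goto B. Now: state=B, head=3, tape[0..4]=01000 (head:    ^)
Step 2: in state B at pos 3, read 0 -> (B,0)->write 1,move L,goto B. Now: state=B, head=2, tape[0..4]=01010 (head:   ^)
Step 3: in state B at pos 2, read 0 -> (B,0)->write 1,move L,goto B. Now: state=B, head=1, tape[0..4]=01110 (head:  ^)
Step 4: in state B at pos 1, read 1 -> (B,1)->write 1,move R,goto A. Now: state=A, head=2, tape[0..4]=01110 (head:   ^)
Step 5: in state A at pos 2, read 1 -> (A,1)->write 1,move R,goto D. Now: state=D, head=3, tape[0..4]=01110 (head:    ^)
Step 6: in state D at pos 3, read 1 -> (D,1)->write 0,move L,goto A. Now: state=A, head=2, tape[0..4]=01100 (head:   ^)
Head positions at steps 0..6: starting at 2, distinct positions visited = {1, 2, 3} -> 3 position(s)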